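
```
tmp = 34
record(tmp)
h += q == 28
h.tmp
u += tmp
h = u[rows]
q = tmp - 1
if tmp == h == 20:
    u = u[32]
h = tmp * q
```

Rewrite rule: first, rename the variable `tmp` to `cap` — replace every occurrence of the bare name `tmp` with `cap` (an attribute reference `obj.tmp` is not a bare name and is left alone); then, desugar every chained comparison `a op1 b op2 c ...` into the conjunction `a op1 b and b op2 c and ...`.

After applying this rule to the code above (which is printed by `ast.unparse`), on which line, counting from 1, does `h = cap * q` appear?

Transformed code:
cap = 34
record(cap)
h += q == 28
h.tmp
u += cap
h = u[rows]
q = cap - 1
if cap == h and h == 20:
    u = u[32]
h = cap * q

10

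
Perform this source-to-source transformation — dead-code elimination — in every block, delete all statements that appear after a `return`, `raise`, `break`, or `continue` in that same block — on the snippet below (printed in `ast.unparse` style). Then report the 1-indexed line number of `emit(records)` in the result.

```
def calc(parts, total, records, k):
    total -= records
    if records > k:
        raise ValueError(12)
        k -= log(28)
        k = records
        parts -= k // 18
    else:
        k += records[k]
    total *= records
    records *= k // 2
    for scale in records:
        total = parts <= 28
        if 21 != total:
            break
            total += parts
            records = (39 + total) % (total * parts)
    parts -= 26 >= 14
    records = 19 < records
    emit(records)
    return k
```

Transformed code:
def calc(parts, total, records, k):
    total -= records
    if records > k:
        raise ValueError(12)
    else:
        k += records[k]
    total *= records
    records *= k // 2
    for scale in records:
        total = parts <= 28
        if 21 != total:
            break
    parts -= 26 >= 14
    records = 19 < records
    emit(records)
    return k

15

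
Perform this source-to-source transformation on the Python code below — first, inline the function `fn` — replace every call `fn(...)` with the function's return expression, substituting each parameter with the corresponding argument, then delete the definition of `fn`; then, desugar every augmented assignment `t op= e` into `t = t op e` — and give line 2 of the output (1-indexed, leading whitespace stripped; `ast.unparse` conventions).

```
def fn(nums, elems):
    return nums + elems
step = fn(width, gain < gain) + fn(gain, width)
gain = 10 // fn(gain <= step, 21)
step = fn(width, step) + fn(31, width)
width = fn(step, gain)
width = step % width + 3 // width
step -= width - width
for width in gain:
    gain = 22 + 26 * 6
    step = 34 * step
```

Transformed code:
step = width + (gain < gain) + (gain + width)
gain = 10 // ((gain <= step) + 21)
step = width + step + (31 + width)
width = step + gain
width = step % width + 3 // width
step = step - (width - width)
for width in gain:
    gain = 22 + 26 * 6
    step = 34 * step

gain = 10 // ((gain <= step) + 21)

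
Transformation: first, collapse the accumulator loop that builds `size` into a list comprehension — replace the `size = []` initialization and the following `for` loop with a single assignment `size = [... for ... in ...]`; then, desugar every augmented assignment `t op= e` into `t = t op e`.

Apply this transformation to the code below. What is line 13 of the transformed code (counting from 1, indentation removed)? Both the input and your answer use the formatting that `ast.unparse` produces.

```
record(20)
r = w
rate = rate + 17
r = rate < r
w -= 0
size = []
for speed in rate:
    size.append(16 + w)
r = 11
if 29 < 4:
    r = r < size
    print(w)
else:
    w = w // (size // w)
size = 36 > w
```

size = 36 > w

Transformed code:
record(20)
r = w
rate = rate + 17
r = rate < r
w = w - 0
size = [16 + w for speed in rate]
r = 11
if 29 < 4:
    r = r < size
    print(w)
else:
    w = w // (size // w)
size = 36 > w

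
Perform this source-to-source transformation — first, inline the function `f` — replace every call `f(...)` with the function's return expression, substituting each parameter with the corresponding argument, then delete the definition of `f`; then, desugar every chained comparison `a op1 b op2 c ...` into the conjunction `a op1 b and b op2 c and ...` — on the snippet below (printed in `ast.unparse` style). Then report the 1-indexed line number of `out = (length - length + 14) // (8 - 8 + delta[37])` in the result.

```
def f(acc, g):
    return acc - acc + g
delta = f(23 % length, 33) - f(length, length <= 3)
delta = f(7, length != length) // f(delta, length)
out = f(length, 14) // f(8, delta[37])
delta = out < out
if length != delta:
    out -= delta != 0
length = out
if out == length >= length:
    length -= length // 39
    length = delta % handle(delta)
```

Transformed code:
delta = 23 % length - 23 % length + 33 - (length - length + (length <= 3))
delta = (7 - 7 + (length != length)) // (delta - delta + length)
out = (length - length + 14) // (8 - 8 + delta[37])
delta = out < out
if length != delta:
    out -= delta != 0
length = out
if out == length and length >= length:
    length -= length // 39
    length = delta % handle(delta)

3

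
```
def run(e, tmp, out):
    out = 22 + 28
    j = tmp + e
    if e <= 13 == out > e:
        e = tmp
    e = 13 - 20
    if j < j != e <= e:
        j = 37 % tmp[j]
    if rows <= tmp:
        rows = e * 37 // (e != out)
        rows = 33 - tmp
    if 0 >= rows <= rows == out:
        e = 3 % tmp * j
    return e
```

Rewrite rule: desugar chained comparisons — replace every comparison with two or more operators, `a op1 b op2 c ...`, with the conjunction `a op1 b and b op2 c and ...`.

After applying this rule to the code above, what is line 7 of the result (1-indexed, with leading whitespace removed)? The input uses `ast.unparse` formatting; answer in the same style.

if j < j and j != e and (e <= e):

Transformed code:
def run(e, tmp, out):
    out = 22 + 28
    j = tmp + e
    if e <= 13 and 13 == out and (out > e):
        e = tmp
    e = 13 - 20
    if j < j and j != e and (e <= e):
        j = 37 % tmp[j]
    if rows <= tmp:
        rows = e * 37 // (e != out)
        rows = 33 - tmp
    if 0 >= rows and rows <= rows and (rows == out):
        e = 3 % tmp * j
    return e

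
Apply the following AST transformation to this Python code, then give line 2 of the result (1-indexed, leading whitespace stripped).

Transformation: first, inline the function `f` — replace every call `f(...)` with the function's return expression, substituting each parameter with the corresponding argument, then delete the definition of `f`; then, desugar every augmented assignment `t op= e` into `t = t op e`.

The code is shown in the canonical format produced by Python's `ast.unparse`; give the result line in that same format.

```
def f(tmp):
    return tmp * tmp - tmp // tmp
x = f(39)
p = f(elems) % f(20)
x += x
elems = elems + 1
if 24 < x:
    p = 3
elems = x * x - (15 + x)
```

Transformed code:
x = 39 * 39 - 39 // 39
p = (elems * elems - elems // elems) % (20 * 20 - 20 // 20)
x = x + x
elems = elems + 1
if 24 < x:
    p = 3
elems = x * x - (15 + x)

p = (elems * elems - elems // elems) % (20 * 20 - 20 // 20)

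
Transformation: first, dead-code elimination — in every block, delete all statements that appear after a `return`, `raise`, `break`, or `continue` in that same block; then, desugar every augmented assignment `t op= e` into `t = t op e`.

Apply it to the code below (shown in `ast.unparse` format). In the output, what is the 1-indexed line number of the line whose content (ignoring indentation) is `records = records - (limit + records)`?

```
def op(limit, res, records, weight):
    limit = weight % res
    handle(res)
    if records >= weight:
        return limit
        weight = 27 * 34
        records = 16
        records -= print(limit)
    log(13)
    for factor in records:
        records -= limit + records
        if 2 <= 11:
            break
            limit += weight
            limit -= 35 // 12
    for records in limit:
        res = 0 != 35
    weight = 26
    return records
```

Transformed code:
def op(limit, res, records, weight):
    limit = weight % res
    handle(res)
    if records >= weight:
        return limit
    log(13)
    for factor in records:
        records = records - (limit + records)
        if 2 <= 11:
            break
    for records in limit:
        res = 0 != 35
    weight = 26
    return records

8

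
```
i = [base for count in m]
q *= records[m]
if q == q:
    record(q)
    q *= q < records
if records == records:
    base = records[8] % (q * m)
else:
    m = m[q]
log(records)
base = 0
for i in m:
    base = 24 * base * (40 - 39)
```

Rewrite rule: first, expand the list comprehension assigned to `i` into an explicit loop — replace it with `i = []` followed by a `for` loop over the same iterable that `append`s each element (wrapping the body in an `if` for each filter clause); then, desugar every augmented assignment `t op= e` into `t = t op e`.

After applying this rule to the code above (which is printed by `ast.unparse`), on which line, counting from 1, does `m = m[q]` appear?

11

Transformed code:
i = []
for count in m:
    i.append(base)
q = q * records[m]
if q == q:
    record(q)
    q = q * (q < records)
if records == records:
    base = records[8] % (q * m)
else:
    m = m[q]
log(records)
base = 0
for i in m:
    base = 24 * base * (40 - 39)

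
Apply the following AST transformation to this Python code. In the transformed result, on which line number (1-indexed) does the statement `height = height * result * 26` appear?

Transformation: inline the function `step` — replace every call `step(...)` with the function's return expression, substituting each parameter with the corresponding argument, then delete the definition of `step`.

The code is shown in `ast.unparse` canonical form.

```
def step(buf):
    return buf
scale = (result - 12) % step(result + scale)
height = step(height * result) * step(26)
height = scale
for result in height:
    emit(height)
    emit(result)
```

Transformed code:
scale = (result - 12) % (result + scale)
height = height * result * 26
height = scale
for result in height:
    emit(height)
    emit(result)

2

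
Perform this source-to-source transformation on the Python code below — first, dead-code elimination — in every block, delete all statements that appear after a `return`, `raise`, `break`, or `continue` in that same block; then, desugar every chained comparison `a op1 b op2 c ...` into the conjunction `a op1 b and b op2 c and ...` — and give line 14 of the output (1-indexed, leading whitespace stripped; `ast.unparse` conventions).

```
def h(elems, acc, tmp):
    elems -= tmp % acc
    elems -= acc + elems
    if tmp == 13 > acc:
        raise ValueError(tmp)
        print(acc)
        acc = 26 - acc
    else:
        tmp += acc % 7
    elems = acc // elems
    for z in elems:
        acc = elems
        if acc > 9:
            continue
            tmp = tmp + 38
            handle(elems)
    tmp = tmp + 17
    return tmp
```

Transformed code:
def h(elems, acc, tmp):
    elems -= tmp % acc
    elems -= acc + elems
    if tmp == 13 and 13 > acc:
        raise ValueError(tmp)
    else:
        tmp += acc % 7
    elems = acc // elems
    for z in elems:
        acc = elems
        if acc > 9:
            continue
    tmp = tmp + 17
    return tmp

return tmp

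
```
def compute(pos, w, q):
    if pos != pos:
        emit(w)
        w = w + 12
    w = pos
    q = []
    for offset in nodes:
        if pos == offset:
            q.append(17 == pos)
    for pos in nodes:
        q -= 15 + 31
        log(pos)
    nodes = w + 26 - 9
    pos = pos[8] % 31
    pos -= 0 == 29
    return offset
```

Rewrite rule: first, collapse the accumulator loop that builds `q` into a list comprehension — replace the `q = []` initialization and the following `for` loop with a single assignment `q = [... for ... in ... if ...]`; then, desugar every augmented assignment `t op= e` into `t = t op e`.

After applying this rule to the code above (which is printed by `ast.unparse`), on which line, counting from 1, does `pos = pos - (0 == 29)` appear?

Transformed code:
def compute(pos, w, q):
    if pos != pos:
        emit(w)
        w = w + 12
    w = pos
    q = [17 == pos for offset in nodes if pos == offset]
    for pos in nodes:
        q = q - (15 + 31)
        log(pos)
    nodes = w + 26 - 9
    pos = pos[8] % 31
    pos = pos - (0 == 29)
    return offset

12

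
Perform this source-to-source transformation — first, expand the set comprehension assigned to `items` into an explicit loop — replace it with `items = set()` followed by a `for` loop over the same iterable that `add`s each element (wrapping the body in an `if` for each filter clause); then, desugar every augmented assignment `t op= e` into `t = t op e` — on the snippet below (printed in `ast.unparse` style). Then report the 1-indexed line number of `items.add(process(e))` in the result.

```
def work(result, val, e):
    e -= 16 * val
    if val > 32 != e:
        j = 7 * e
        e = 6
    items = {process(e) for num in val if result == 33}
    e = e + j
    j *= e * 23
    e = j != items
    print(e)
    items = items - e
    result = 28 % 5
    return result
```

Transformed code:
def work(result, val, e):
    e = e - 16 * val
    if val > 32 != e:
        j = 7 * e
        e = 6
    items = set()
    for num in val:
        if result == 33:
            items.add(process(e))
    e = e + j
    j = j * (e * 23)
    e = j != items
    print(e)
    items = items - e
    result = 28 % 5
    return result

9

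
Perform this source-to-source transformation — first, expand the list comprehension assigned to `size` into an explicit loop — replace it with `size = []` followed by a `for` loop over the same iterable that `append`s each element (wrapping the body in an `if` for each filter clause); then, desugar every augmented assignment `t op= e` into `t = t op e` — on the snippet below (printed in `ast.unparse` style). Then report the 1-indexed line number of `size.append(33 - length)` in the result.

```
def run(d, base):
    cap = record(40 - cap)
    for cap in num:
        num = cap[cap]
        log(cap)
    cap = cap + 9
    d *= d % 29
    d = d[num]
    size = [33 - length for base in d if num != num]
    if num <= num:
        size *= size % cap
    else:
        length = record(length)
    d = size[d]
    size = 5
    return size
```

12

Transformed code:
def run(d, base):
    cap = record(40 - cap)
    for cap in num:
        num = cap[cap]
        log(cap)
    cap = cap + 9
    d = d * (d % 29)
    d = d[num]
    size = []
    for base in d:
        if num != num:
            size.append(33 - length)
    if num <= num:
        size = size * (size % cap)
    else:
        length = record(length)
    d = size[d]
    size = 5
    return size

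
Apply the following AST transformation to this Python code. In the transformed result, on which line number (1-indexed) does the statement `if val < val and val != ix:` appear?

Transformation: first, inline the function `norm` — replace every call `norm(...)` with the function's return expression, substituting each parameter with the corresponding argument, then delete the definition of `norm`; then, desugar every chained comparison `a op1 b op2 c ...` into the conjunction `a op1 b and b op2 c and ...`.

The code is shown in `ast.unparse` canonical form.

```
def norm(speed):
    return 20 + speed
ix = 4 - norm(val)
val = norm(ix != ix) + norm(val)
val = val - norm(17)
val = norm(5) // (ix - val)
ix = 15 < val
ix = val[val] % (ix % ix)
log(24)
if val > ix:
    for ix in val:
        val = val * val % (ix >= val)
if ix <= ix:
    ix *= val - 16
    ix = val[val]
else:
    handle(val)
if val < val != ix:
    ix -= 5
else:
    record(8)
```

16

Transformed code:
ix = 4 - (20 + val)
val = 20 + (ix != ix) + (20 + val)
val = val - (20 + 17)
val = (20 + 5) // (ix - val)
ix = 15 < val
ix = val[val] % (ix % ix)
log(24)
if val > ix:
    for ix in val:
        val = val * val % (ix >= val)
if ix <= ix:
    ix *= val - 16
    ix = val[val]
else:
    handle(val)
if val < val and val != ix:
    ix -= 5
else:
    record(8)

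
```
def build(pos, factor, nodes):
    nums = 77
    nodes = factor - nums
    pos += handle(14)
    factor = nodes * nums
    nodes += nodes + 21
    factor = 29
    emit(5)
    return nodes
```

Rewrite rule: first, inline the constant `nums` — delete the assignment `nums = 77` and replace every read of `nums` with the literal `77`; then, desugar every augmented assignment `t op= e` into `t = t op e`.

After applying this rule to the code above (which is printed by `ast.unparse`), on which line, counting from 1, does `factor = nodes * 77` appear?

4

Transformed code:
def build(pos, factor, nodes):
    nodes = factor - 77
    pos = pos + handle(14)
    factor = nodes * 77
    nodes = nodes + (nodes + 21)
    factor = 29
    emit(5)
    return nodes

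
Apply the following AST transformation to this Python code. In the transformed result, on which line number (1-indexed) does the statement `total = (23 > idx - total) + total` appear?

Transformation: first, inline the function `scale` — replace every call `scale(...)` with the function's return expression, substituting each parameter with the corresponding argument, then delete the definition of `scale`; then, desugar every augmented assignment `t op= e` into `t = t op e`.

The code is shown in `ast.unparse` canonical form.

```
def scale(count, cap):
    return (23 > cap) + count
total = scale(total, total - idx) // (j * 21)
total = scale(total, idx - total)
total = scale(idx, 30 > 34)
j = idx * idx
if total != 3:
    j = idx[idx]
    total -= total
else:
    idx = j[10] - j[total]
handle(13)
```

2

Transformed code:
total = ((23 > total - idx) + total) // (j * 21)
total = (23 > idx - total) + total
total = (23 > (30 > 34)) + idx
j = idx * idx
if total != 3:
    j = idx[idx]
    total = total - total
else:
    idx = j[10] - j[total]
handle(13)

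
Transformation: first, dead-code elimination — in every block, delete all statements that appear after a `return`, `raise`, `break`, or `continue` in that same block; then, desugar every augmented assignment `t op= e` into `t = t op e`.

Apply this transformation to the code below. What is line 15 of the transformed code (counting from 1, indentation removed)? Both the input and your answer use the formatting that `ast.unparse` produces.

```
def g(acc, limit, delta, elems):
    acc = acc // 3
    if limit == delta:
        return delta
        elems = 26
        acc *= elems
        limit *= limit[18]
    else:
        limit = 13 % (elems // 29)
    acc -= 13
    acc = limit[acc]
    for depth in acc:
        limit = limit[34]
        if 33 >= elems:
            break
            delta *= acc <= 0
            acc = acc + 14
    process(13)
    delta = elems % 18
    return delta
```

return delta

Transformed code:
def g(acc, limit, delta, elems):
    acc = acc // 3
    if limit == delta:
        return delta
    else:
        limit = 13 % (elems // 29)
    acc = acc - 13
    acc = limit[acc]
    for depth in acc:
        limit = limit[34]
        if 33 >= elems:
            break
    process(13)
    delta = elems % 18
    return delta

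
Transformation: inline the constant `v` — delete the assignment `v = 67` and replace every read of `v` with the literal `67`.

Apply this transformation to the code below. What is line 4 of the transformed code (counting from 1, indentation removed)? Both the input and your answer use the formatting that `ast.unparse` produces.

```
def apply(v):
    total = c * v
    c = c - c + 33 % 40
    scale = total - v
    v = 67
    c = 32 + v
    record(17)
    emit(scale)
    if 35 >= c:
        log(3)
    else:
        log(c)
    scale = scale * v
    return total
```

Transformed code:
def apply(v):
    total = c * 67
    c = c - c + 33 % 40
    scale = total - 67
    c = 32 + 67
    record(17)
    emit(scale)
    if 35 >= c:
        log(3)
    else:
        log(c)
    scale = scale * 67
    return total

scale = total - 67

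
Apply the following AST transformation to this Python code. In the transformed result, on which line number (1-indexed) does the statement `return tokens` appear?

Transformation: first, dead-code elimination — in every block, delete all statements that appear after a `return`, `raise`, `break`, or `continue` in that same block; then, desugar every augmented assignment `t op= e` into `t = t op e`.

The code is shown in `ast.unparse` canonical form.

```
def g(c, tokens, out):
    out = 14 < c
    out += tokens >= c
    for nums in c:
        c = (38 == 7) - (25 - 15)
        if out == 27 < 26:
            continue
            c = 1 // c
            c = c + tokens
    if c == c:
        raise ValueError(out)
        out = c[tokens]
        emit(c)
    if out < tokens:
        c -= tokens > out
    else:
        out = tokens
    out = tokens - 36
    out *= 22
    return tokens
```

16

Transformed code:
def g(c, tokens, out):
    out = 14 < c
    out = out + (tokens >= c)
    for nums in c:
        c = (38 == 7) - (25 - 15)
        if out == 27 < 26:
            continue
    if c == c:
        raise ValueError(out)
    if out < tokens:
        c = c - (tokens > out)
    else:
        out = tokens
    out = tokens - 36
    out = out * 22
    return tokens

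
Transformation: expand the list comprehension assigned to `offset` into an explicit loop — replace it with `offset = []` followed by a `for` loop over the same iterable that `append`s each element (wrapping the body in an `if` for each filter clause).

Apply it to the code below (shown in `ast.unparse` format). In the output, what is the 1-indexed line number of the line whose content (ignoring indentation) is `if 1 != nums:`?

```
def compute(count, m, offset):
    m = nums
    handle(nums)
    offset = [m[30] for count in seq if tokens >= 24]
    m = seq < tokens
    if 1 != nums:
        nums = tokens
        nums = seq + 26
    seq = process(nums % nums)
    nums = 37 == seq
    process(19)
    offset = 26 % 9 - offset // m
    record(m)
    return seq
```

Transformed code:
def compute(count, m, offset):
    m = nums
    handle(nums)
    offset = []
    for count in seq:
        if tokens >= 24:
            offset.append(m[30])
    m = seq < tokens
    if 1 != nums:
        nums = tokens
        nums = seq + 26
    seq = process(nums % nums)
    nums = 37 == seq
    process(19)
    offset = 26 % 9 - offset // m
    record(m)
    return seq

9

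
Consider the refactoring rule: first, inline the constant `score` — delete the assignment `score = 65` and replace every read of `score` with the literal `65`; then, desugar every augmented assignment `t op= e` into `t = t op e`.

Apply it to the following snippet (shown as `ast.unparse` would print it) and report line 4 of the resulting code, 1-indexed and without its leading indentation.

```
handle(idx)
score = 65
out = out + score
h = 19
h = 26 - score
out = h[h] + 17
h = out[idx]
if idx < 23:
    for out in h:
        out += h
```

Transformed code:
handle(idx)
out = out + 65
h = 19
h = 26 - 65
out = h[h] + 17
h = out[idx]
if idx < 23:
    for out in h:
        out = out + h

h = 26 - 65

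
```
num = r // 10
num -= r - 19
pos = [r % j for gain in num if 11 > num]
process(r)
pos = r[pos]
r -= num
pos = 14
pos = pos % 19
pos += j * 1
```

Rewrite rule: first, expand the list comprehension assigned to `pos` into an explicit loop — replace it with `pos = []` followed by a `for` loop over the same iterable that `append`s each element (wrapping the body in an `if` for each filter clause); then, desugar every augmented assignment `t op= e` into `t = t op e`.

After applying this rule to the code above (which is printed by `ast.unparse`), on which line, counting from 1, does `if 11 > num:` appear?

Transformed code:
num = r // 10
num = num - (r - 19)
pos = []
for gain in num:
    if 11 > num:
        pos.append(r % j)
process(r)
pos = r[pos]
r = r - num
pos = 14
pos = pos % 19
pos = pos + j * 1

5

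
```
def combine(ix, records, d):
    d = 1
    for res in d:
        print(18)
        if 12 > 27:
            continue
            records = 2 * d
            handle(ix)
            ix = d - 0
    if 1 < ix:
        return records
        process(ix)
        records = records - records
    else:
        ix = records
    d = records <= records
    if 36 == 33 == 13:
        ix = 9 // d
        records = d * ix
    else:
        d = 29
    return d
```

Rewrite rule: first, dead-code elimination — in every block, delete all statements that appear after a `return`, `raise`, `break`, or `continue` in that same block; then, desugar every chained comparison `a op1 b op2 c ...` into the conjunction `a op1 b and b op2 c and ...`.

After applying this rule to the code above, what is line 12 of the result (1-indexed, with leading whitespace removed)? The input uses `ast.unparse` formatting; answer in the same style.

if 36 == 33 and 33 == 13:

Transformed code:
def combine(ix, records, d):
    d = 1
    for res in d:
        print(18)
        if 12 > 27:
            continue
    if 1 < ix:
        return records
    else:
        ix = records
    d = records <= records
    if 36 == 33 and 33 == 13:
        ix = 9 // d
        records = d * ix
    else:
        d = 29
    return d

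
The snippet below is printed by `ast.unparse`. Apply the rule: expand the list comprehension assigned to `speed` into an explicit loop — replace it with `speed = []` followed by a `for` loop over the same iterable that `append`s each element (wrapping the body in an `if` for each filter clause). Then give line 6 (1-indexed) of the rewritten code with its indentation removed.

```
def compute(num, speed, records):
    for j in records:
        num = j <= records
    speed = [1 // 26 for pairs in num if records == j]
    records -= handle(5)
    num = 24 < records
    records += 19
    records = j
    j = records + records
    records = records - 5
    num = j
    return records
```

if records == j:

Transformed code:
def compute(num, speed, records):
    for j in records:
        num = j <= records
    speed = []
    for pairs in num:
        if records == j:
            speed.append(1 // 26)
    records -= handle(5)
    num = 24 < records
    records += 19
    records = j
    j = records + records
    records = records - 5
    num = j
    return records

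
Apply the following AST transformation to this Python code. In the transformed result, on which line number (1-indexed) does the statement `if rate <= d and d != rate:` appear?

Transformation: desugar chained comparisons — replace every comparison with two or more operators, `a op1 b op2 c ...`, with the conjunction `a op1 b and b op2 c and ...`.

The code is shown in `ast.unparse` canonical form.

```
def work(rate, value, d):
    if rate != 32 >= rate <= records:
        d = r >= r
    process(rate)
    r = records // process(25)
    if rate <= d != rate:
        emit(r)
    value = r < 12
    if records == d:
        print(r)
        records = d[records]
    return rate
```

6

Transformed code:
def work(rate, value, d):
    if rate != 32 and 32 >= rate and (rate <= records):
        d = r >= r
    process(rate)
    r = records // process(25)
    if rate <= d and d != rate:
        emit(r)
    value = r < 12
    if records == d:
        print(r)
        records = d[records]
    return rate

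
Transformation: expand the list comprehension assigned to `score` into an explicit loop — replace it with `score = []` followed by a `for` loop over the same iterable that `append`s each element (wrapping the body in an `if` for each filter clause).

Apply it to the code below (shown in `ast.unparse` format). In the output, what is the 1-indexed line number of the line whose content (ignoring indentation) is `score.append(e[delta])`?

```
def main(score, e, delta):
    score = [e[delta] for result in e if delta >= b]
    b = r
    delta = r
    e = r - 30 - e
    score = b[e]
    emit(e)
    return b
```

5

Transformed code:
def main(score, e, delta):
    score = []
    for result in e:
        if delta >= b:
            score.append(e[delta])
    b = r
    delta = r
    e = r - 30 - e
    score = b[e]
    emit(e)
    return b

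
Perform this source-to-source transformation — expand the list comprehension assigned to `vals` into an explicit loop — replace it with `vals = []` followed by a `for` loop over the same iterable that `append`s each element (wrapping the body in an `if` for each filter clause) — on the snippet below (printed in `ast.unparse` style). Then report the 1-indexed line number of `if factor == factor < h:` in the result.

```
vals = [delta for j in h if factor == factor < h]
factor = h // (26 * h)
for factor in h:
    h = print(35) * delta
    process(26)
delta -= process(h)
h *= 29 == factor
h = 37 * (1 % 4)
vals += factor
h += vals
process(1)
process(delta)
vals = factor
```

Transformed code:
vals = []
for j in h:
    if factor == factor < h:
        vals.append(delta)
factor = h // (26 * h)
for factor in h:
    h = print(35) * delta
    process(26)
delta -= process(h)
h *= 29 == factor
h = 37 * (1 % 4)
vals += factor
h += vals
process(1)
process(delta)
vals = factor

3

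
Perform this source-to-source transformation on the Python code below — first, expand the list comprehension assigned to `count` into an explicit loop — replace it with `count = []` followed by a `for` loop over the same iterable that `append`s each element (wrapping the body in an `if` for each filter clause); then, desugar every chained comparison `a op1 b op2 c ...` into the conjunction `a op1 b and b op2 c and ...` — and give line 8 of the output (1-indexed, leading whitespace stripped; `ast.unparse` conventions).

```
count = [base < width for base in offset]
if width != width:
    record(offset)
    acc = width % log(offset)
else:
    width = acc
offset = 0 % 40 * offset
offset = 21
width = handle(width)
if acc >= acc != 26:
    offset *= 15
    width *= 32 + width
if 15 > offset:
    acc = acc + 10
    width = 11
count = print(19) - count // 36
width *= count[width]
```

Transformed code:
count = []
for base in offset:
    count.append(base < width)
if width != width:
    record(offset)
    acc = width % log(offset)
else:
    width = acc
offset = 0 % 40 * offset
offset = 21
width = handle(width)
if acc >= acc and acc != 26:
    offset *= 15
    width *= 32 + width
if 15 > offset:
    acc = acc + 10
    width = 11
count = print(19) - count // 36
width *= count[width]

width = acc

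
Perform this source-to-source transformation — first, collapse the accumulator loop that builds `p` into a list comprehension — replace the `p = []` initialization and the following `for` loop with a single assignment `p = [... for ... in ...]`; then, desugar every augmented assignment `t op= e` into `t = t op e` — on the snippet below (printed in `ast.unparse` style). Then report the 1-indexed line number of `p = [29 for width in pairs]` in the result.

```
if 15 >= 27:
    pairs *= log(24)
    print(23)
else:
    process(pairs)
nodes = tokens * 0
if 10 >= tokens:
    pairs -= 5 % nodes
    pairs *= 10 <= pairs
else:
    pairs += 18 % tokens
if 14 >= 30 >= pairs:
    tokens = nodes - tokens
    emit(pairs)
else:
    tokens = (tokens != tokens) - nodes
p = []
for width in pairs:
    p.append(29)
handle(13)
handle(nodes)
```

17

Transformed code:
if 15 >= 27:
    pairs = pairs * log(24)
    print(23)
else:
    process(pairs)
nodes = tokens * 0
if 10 >= tokens:
    pairs = pairs - 5 % nodes
    pairs = pairs * (10 <= pairs)
else:
    pairs = pairs + 18 % tokens
if 14 >= 30 >= pairs:
    tokens = nodes - tokens
    emit(pairs)
else:
    tokens = (tokens != tokens) - nodes
p = [29 for width in pairs]
handle(13)
handle(nodes)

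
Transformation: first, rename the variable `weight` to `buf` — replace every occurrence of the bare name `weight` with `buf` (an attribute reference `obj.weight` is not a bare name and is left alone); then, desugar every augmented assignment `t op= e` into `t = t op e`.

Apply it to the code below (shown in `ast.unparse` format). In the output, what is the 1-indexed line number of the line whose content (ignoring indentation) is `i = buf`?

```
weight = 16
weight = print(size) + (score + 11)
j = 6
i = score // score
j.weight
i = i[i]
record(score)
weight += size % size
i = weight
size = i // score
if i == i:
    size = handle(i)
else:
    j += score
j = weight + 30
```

Transformed code:
buf = 16
buf = print(size) + (score + 11)
j = 6
i = score // score
j.weight
i = i[i]
record(score)
buf = buf + size % size
i = buf
size = i // score
if i == i:
    size = handle(i)
else:
    j = j + score
j = buf + 30

9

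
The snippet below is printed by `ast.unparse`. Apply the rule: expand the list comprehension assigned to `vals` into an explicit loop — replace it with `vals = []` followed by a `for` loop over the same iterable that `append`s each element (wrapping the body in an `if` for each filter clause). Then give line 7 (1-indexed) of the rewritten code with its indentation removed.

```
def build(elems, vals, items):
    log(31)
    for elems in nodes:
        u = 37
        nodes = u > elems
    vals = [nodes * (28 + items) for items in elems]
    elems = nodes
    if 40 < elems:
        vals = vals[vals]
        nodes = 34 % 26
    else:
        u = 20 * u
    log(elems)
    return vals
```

Transformed code:
def build(elems, vals, items):
    log(31)
    for elems in nodes:
        u = 37
        nodes = u > elems
    vals = []
    for items in elems:
        vals.append(nodes * (28 + items))
    elems = nodes
    if 40 < elems:
        vals = vals[vals]
        nodes = 34 % 26
    else:
        u = 20 * u
    log(elems)
    return vals

for items in elems:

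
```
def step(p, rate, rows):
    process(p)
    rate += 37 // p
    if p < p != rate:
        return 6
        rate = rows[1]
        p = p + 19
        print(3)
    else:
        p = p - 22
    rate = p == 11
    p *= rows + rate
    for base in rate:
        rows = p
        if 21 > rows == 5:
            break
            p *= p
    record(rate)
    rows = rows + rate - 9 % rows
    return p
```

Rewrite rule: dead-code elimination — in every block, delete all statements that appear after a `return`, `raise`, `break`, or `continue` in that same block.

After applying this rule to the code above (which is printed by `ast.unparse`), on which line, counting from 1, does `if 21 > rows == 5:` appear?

12

Transformed code:
def step(p, rate, rows):
    process(p)
    rate += 37 // p
    if p < p != rate:
        return 6
    else:
        p = p - 22
    rate = p == 11
    p *= rows + rate
    for base in rate:
        rows = p
        if 21 > rows == 5:
            break
    record(rate)
    rows = rows + rate - 9 % rows
    return p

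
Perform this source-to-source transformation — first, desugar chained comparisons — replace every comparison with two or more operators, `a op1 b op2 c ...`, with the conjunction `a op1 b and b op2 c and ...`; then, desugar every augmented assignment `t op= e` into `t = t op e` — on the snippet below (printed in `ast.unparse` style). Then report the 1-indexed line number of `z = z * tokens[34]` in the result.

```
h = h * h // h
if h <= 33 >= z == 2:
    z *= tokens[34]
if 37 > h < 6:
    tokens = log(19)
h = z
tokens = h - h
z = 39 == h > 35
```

3

Transformed code:
h = h * h // h
if h <= 33 and 33 >= z and (z == 2):
    z = z * tokens[34]
if 37 > h and h < 6:
    tokens = log(19)
h = z
tokens = h - h
z = 39 == h and h > 35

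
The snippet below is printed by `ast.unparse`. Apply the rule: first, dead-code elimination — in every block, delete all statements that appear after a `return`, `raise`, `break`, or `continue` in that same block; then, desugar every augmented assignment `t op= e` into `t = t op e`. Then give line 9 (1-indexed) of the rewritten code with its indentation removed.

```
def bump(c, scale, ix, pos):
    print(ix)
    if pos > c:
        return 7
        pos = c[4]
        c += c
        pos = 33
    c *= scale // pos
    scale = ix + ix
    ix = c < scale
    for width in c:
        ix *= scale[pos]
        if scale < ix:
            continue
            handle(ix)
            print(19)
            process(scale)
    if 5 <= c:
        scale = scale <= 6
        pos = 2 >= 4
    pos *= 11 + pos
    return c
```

Transformed code:
def bump(c, scale, ix, pos):
    print(ix)
    if pos > c:
        return 7
    c = c * (scale // pos)
    scale = ix + ix
    ix = c < scale
    for width in c:
        ix = ix * scale[pos]
        if scale < ix:
            continue
    if 5 <= c:
        scale = scale <= 6
        pos = 2 >= 4
    pos = pos * (11 + pos)
    return c

ix = ix * scale[pos]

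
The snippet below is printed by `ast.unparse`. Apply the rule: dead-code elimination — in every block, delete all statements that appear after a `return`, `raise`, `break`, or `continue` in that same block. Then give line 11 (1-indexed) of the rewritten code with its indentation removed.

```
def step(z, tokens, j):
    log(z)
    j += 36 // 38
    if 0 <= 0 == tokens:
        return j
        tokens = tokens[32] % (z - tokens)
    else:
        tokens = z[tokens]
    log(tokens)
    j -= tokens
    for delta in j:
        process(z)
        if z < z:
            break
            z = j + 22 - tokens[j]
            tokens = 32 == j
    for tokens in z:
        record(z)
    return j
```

Transformed code:
def step(z, tokens, j):
    log(z)
    j += 36 // 38
    if 0 <= 0 == tokens:
        return j
    else:
        tokens = z[tokens]
    log(tokens)
    j -= tokens
    for delta in j:
        process(z)
        if z < z:
            break
    for tokens in z:
        record(z)
    return j

process(z)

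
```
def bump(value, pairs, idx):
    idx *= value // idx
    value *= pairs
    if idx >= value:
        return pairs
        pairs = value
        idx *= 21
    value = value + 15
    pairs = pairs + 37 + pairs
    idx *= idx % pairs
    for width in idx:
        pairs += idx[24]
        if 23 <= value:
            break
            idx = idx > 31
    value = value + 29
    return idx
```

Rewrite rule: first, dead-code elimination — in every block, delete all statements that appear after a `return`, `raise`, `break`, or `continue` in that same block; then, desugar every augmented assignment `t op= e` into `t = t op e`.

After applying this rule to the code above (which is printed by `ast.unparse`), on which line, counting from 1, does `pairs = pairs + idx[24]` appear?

Transformed code:
def bump(value, pairs, idx):
    idx = idx * (value // idx)
    value = value * pairs
    if idx >= value:
        return pairs
    value = value + 15
    pairs = pairs + 37 + pairs
    idx = idx * (idx % pairs)
    for width in idx:
        pairs = pairs + idx[24]
        if 23 <= value:
            break
    value = value + 29
    return idx

10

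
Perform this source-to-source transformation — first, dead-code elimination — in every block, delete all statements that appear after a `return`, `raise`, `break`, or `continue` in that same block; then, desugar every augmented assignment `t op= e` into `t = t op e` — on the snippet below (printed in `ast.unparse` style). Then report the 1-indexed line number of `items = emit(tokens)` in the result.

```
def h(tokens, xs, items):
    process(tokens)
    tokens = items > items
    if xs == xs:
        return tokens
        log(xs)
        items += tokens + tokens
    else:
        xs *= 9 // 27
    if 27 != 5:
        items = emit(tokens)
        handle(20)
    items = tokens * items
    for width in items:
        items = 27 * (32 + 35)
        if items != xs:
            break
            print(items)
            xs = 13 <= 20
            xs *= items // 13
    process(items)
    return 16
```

9

Transformed code:
def h(tokens, xs, items):
    process(tokens)
    tokens = items > items
    if xs == xs:
        return tokens
    else:
        xs = xs * (9 // 27)
    if 27 != 5:
        items = emit(tokens)
        handle(20)
    items = tokens * items
    for width in items:
        items = 27 * (32 + 35)
        if items != xs:
            break
    process(items)
    return 16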